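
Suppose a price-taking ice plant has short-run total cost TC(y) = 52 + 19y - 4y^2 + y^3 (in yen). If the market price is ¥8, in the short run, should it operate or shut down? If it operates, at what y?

Variable cost is VC = 19y - 4y^2 + y^3, so AVC = VC/y = 19 - 4y + y^2 and MC = dTC/dy = 19 - 8y + 3y^2.
AVC hits its minimum where MC = AVC, at y = 2, giving min AVC = 19 - 4·2 + 2^2 = ¥15.
Since P = ¥8 < min AVC = ¥15, price fails to cover variable cost at any output.
Shutting down limits the loss to fixed cost, ¥52.

Shut down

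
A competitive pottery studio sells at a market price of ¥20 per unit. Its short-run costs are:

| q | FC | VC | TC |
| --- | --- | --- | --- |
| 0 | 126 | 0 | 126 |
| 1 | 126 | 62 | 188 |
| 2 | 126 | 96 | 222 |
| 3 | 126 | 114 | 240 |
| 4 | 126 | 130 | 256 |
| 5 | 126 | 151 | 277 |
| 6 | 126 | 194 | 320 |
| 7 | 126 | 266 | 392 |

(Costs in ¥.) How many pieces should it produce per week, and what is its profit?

Profit at each row (π = 20q − TC): q=0: -126; q=1: -168; q=2: -182; q=3: -180; q=4: -176; q=5: -177; q=6: -200; q=7: -252.
Profit is highest at q = 0. Equivalently, the lowest AVC in the table is 151/5 ≈ ¥30.20 at q = 5, and P = ¥20 falls below it — price never covers variable cost, so the firm shuts down and loses only its fixed cost.

q = 0 (shut down); profit = -¥126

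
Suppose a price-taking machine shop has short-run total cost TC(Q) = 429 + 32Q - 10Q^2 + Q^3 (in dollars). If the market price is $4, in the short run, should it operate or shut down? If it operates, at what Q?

Shut down

Strip out fixed cost: VC = 32Q - 10Q^2 + Q^3. Then AVC = 32 - 10Q + Q^2 and MC = 32 - 20Q + 3Q^2.
AVC hits its minimum where MC = AVC, at Q = 5, giving min AVC = 32 - 10·5 + 5^2 = $7.
Since P = $4 < min AVC = $7, price fails to cover variable cost at any output.
Best response: produce nothing and absorb the $429 fixed cost.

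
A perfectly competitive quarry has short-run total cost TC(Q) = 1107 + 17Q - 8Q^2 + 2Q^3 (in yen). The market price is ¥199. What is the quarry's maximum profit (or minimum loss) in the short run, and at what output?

AVC = 17 - 8Q + 2Q^2 has its minimum ¥9 at Q = 2; price ¥199 clears that bar, so the firm operates.
With MC = 17 - 16Q + 6Q^2, P = MC on the upward-sloping part at Q* = 7.
TR = 199·7 = 1393. TC = 1107 + 413 = 1520. Profit = 1393 − 1520 = -¥127.
Shutting down would mean losing the fixed cost of ¥1107, so operating at a loss of ¥127 is better by ¥980.

Profit = -¥127 at Q = 7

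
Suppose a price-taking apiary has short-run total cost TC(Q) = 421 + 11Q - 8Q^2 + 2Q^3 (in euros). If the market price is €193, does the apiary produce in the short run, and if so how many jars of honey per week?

Strip out fixed cost: VC = 11Q - 8Q^2 + 2Q^3. Then AVC = 11 - 8Q + 2Q^2 and MC = 11 - 16Q + 6Q^2.
AVC hits its minimum where MC = AVC, at Q = 2, giving min AVC = 11 - 8·2 + 2·2^2 = €3.
P = €193 exceeds min AVC = €3, so the firm stays open.
Set P = MC: 193 = 11 - 16Q + 6Q^2 → -182 - 16Q + 6Q^2 = 0. The roots are Q = -13/3 and Q = 7; the profit-maximizing output is on the rising part of MC, so Q* = 7.
Check: AVC at Q = 7 is €53 ≤ P, so revenue covers variable cost.
Profit = P·Q − TC = 193·7 − 792 = €559.

Produce at Q = 7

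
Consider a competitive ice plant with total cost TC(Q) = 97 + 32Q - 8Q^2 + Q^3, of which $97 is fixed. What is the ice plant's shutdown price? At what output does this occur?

$16 per unit, at Q = 4

Short-run supply begins at min AVC. From VC = 32Q - 8Q^2 + Q^3, AVC = 32 - 8Q + Q^2.
dAVC/dQ = -8 + 2Q = 0 gives Q = 4. min AVC = 32 - 8·4 + 4^2 = 16.
For P < $16 the firm produces nothing.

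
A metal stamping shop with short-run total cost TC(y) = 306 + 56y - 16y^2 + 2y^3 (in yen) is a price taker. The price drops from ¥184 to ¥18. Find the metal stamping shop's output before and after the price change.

Output falls from 8 to 0 (the firm shuts down)

AVC = 56 - 16y + 2y^2, minimized at y = 4 where min AVC = ¥24. MC = 56 - 32y + 6y^2.
At P = ¥184 ≥ min AVC, set P = MC on the rising branch: y = 8.
At P = ¥18 < min AVC = ¥24, price no longer covers variable cost at any output, so the firm shuts down: y = 0.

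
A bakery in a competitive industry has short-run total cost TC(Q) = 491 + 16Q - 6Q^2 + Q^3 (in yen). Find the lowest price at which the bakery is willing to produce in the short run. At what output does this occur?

The shutdown price is the minimum of AVC. VC = 16Q - 6Q^2 + Q^3, so AVC = 16 - 6Q + Q^2.
dAVC/dQ = -6 + 2Q = 0 gives Q = 3. min AVC = 16 - 6·3 + 3^2 = 7.
So the shutdown price is ¥7.

¥7 per unit, at Q = 3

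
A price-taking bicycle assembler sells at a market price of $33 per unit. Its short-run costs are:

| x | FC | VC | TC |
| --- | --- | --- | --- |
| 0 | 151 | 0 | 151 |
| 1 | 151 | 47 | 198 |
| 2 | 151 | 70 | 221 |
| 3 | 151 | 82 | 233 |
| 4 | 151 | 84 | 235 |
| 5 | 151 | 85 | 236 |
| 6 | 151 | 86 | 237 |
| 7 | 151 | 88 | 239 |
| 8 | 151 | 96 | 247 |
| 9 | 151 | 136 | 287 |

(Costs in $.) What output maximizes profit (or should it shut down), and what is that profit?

Tabulate TR − TC: x=0: -151; x=1: -165; x=2: -155; x=3: -134; x=4: -103; x=5: -71; x=6: -39; x=7: -8; x=8: 17; x=9: 10.
Profit is maximized at x = 8. AVC there is 96/8 = $12 ≤ P, so producing beats shutting down (which would give -$151).

x = 8; profit = $17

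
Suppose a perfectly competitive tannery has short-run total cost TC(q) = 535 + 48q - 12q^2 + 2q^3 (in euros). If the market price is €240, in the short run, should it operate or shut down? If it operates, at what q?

Produce at q = 8

From TC, MC = TC'(q) = 48 - 24q + 6q^2 and AVC = VC/q = 48 - 12q + 2q^2.
AVC hits its minimum where MC = AVC, at q = 3, giving min AVC = 48 - 12·3 + 2·3^2 = €30.
Because €240 ≥ €30, revenue can cover variable cost; the firm operates.
Solving P = MC: -192 - 24q + 6q^2 = 0 ⇒ q = -4 or 8. On the upward-sloping branch, q* = 8.
Check: AVC at q = 8 is €80 ≤ P, so revenue covers variable cost.
Profit = P·q − TC = 240·8 − 1175 = €745.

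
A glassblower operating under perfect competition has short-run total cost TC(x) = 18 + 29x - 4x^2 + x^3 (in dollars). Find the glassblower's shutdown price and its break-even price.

Shutdown price = min AVC. AVC = 29 - 4x + x^2, with vertex at x = 2 and minimum $25.
ATC = 18/x + 29 - 4x + x^2. Setting dATC/dx = −18/x^2 − 4 + 2x = 0 gives x = 3 (since 2·3^3 − 4·3^2 = 18).
min ATC = 18/3 + 29 − 4·3 + 3^2 = $32. That is the break-even price.
Between these two prices the firm operates at a loss; above $32 it earns a profit.

Shutdown price = $25; break-even price = $32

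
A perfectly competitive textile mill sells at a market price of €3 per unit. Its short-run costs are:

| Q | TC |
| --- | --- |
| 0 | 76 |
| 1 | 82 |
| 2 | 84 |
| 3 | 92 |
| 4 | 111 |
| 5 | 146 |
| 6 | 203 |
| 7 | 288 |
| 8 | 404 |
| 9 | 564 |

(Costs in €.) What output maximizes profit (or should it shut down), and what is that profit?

Q = 0 (shut down); profit = -€76

Tabulate TR − TC: Q=0: -76; Q=1: -79; Q=2: -78; Q=3: -83; Q=4: -99; Q=5: -131; Q=6: -185; Q=7: -267; Q=8: -380; Q=9: -537.
Profit is highest at Q = 0. Equivalently, the lowest AVC in the table is 8/2 ≈ €4 at Q = 2, and P = €3 falls below it — price never covers variable cost, so the firm shuts down and loses only its fixed cost.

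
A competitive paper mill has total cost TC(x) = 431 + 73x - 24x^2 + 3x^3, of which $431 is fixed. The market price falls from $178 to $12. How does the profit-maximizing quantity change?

MC = 73 - 48x + 9x^2; the shutdown threshold is min AVC = $25 (at x = 4).
At P = $178 ≥ min AVC, set P = MC on the rising branch: x = 7.
At P = $12 < min AVC = $25, price no longer covers variable cost at any output, so the firm shuts down: x = 0.

Output falls from 7 to 0 (the firm shuts down)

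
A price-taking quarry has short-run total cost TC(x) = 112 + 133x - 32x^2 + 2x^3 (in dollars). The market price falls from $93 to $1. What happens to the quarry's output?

MC = 133 - 64x + 6x^2; the shutdown threshold is min AVC = $5 (at x = 8).
At P = $93 ≥ min AVC, set P = MC on the rising branch: x = 10.
At P = $1 < min AVC = $5, price no longer covers variable cost at any output, so the firm shuts down: x = 0.

Output falls from 10 to 0 (the firm shuts down)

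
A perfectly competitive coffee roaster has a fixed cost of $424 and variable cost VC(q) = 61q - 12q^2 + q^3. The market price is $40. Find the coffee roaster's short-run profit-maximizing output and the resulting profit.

AVC = 61 - 12q + q^2; min AVC = $25 at q = 6. Since P = $40 ≥ min AVC, the firm produces.
MC = 61 - 24q + 3q^2. Setting P = MC and taking the root on the rising branch gives q* = 7.
TR = 40·7 = 280. TC = 424 + 182 = 606. Profit = 280 − 606 = -$326.
By producing, the firm covers all variable cost plus $98 of fixed cost; shutting down would lose the full $424.

Profit = -$326 at q = 7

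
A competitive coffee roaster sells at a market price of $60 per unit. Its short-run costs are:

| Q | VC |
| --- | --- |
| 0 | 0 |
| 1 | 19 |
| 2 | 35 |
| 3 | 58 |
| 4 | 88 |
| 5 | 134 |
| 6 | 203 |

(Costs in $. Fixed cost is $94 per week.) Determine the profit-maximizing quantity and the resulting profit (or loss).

Q = 5; profit = $72

Tabulate TR − TC: Q=0: -94; Q=1: -53; Q=2: -9; Q=3: 28; Q=4: 58; Q=5: 72; Q=6: 63.
Profit is maximized at Q = 5. AVC there is 134/5 = $26.80 ≤ P, so producing beats shutting down (which would give -$94).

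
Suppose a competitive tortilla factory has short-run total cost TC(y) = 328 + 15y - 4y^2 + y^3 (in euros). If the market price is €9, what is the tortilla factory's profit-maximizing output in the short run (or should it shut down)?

Strip out fixed cost: VC = 15y - 4y^2 + y^3. Then AVC = 15 - 4y + y^2 and MC = 15 - 8y + 3y^2.
The AVC parabola has its vertex at y = 4/2 = 2, where AVC = 15 - 4·2 + 2^2 = €11.
P = €9 lies below min AVC = €11; no output level covers variable cost.
Best response: produce nothing and absorb the €328 fixed cost.

Shut down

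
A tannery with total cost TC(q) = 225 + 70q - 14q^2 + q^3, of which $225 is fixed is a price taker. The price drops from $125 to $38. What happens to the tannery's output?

MC = 70 - 28q + 3q^2; the shutdown threshold is min AVC = $21 (at q = 7).
With P = $125 above the shutdown price, P = MC gives q = 11.
At P = $38 ≥ min AVC, set P = MC: q = 8. The firm stays open but cuts output.

Output falls from 11 to 8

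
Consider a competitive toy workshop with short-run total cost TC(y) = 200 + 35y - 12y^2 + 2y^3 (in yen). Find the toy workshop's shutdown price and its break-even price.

AVC = 35 - 12y + 2y^2; minimized at y = 3, giving min AVC = ¥17. That is the shutdown price.
ATC = 200/y + 35 - 12y + 2y^2. Setting dATC/dy = −200/y^2 − 12 + 4y = 0 gives y = 5 (since 4·5^3 − 12·5^2 = 200).
min ATC = 200/5 + 35 − 12·5 + 2·5^2 = ¥65. That is the break-even price.
Between these two prices the firm operates at a loss; above ¥65 it earns a profit.

Shutdown price = ¥17; break-even price = ¥65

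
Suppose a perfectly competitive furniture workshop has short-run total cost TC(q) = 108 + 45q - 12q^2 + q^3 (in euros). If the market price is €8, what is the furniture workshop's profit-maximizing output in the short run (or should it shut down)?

From TC, MC = TC'(q) = 45 - 24q + 3q^2 and AVC = VC/q = 45 - 12q + q^2.
The AVC parabola has its vertex at q = 12/2 = 6, where AVC = 45 - 12·6 + 6^2 = €9.
Since P = €8 < min AVC = €9, price fails to cover variable cost at any output.
Shutting down limits the loss to fixed cost, €108.

Shut down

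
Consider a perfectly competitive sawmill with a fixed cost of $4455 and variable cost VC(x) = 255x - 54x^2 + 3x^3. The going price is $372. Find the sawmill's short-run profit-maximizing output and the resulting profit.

Profit = -$399 at x = 13

AVC = 255 - 54x + 3x^2; min AVC = $12 at x = 9. Since P = $372 ≥ min AVC, the firm produces.
With MC = 255 - 108x + 9x^2, P = MC on the upward-sloping part at x* = 13.
TR = 372·13 = 4836. TC = 4455 + 780 = 5235. Profit = 4836 − 5235 = -$399.
That loss of $399 beats the $4455 the firm would lose by shutting down; producing recovers $4056 of fixed cost.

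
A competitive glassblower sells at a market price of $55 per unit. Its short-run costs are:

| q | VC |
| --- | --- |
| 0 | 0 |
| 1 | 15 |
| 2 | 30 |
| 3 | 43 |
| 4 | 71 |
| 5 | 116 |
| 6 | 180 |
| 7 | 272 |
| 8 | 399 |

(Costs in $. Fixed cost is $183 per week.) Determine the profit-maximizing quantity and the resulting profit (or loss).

Tabulate TR − TC: q=0: -183; q=1: -143; q=2: -103; q=3: -61; q=4: -34; q=5: -24; q=6: -33; q=7: -70; q=8: -142.
Profit is maximized at q = 5. AVC there is 116/5 = $23.20 ≤ P, so producing beats shutting down (which would give -$183).

q = 5; profit = -$24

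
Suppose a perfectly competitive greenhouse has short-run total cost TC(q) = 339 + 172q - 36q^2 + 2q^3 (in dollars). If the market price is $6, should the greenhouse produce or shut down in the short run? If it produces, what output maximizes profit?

Shut down

Variable cost is VC = 172q - 36q^2 + 2q^3, so AVC = VC/q = 172 - 36q + 2q^2 and MC = dTC/dq = 172 - 72q + 6q^2.
AVC hits its minimum where MC = AVC, at q = 9, giving min AVC = 172 - 36·9 + 2·9^2 = $10.
Since P = $6 < min AVC = $10, price fails to cover variable cost at any output.
Best response: produce nothing and absorb the $339 fixed cost.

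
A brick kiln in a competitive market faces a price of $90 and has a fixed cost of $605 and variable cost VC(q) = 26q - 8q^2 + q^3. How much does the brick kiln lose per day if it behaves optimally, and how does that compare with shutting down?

AVC = 26 - 8q + q^2; min AVC = $10 at q = 4. Since P = $90 ≥ min AVC, the firm produces.
MC = 26 - 16q + 3q^2. Setting P = MC and taking the root on the rising branch gives q* = 8.
TR = 90·8 = 720. TC = 605 + 208 = 813. Profit = 720 − 813 = -$93.
Shutting down would mean losing the fixed cost of $605, so operating at a loss of $93 is better by $512.

Profit = -$93 at q = 8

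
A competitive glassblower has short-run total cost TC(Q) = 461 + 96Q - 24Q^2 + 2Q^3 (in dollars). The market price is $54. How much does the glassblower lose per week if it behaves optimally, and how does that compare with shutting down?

Profit = -$265 at Q = 7

AVC = 96 - 24Q + 2Q^2; min AVC = $24 at Q = 6. Since P = $54 ≥ min AVC, the firm produces.
MC = 96 - 48Q + 6Q^2. Setting P = MC and taking the root on the rising branch gives Q* = 7.
TR = 54·7 = 378. TC = 461 + 182 = 643. Profit = 378 − 643 = -$265.
Shutting down would mean losing the fixed cost of $461, so operating at a loss of $265 is better by $196.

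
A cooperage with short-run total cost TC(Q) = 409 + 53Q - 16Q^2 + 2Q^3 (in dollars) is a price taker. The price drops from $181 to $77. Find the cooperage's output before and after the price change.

Output falls from 8 to 6

AVC = 53 - 16Q + 2Q^2, minimized at Q = 4 where min AVC = $21. MC = 53 - 32Q + 6Q^2.
At P = $181 ≥ min AVC, set P = MC on the rising branch: Q = 8.
At P = $77 ≥ min AVC, set P = MC: Q = 6. The firm stays open but cuts output.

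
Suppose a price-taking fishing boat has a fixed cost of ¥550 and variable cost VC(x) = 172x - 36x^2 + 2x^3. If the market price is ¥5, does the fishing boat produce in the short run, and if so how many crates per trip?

Variable cost is VC = 172x - 36x^2 + 2x^3, so AVC = VC/x = 172 - 36x + 2x^2 and MC = dTC/dx = 172 - 72x + 6x^2.
AVC is minimized where dAVC/dx = -36 + 4x = 0, at x = 9; min AVC = 172 - 36·9 + 2·9^2 = ¥10.
P = ¥5 lies below min AVC = ¥10; no output level covers variable cost.
The firm minimizes its loss by shutting down and losing only its fixed cost of ¥550.

Shut down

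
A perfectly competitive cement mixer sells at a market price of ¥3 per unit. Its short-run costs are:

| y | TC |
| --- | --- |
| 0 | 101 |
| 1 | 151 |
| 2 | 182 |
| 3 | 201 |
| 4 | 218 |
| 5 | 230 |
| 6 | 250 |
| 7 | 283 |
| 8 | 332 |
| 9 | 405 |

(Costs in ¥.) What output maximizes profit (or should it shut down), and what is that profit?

y = 0 (shut down); profit = -¥101

Compute π = P·y − TC at each output: y=0: -101; y=1: -148; y=2: -176; y=3: -192; y=4: -206; y=5: -215; y=6: -232; y=7: -262; y=8: -308; y=9: -378.
Profit is highest at y = 0. Equivalently, the lowest AVC in the table is 149/6 ≈ ¥24.83 at y = 6, and P = ¥3 falls below it — price never covers variable cost, so the firm shuts down and loses only its fixed cost.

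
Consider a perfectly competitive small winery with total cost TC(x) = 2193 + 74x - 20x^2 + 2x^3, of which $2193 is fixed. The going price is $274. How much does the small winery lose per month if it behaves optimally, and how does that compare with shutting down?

AVC = 74 - 20x + 2x^2 has its minimum $24 at x = 5; price $274 clears that bar, so the firm operates.
With MC = 74 - 40x + 6x^2, P = MC on the upward-sloping part at x* = 10.
TR = 274·10 = 2740. TC = 2193 + 740 = 2933. Profit = 2740 − 2933 = -$193.
By producing, the firm covers all variable cost plus $2000 of fixed cost; shutting down would lose the full $2193.

Profit = -$193 at x = 10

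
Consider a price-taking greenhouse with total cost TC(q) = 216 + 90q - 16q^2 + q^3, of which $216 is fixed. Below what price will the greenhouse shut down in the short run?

$26 per unit

Short-run supply begins at min AVC. From VC = 90q - 16q^2 + q^3, AVC = 90 - 16q + q^2.
At the minimum of AVC, MC = AVC. MC = 90 - 32q + 3q^2; setting MC = AVC gives 2q^2 - 16q = 0, so q = 8. min AVC = 26.
For P < $26 the firm produces nothing.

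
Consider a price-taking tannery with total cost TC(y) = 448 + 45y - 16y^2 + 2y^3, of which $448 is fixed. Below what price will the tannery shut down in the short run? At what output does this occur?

$13 per unit, at y = 4

Short-run supply begins at min AVC. From VC = 45y - 16y^2 + 2y^3, AVC = 45 - 16y + 2y^2.
At the minimum of AVC, MC = AVC. MC = 45 - 32y + 6y^2; setting MC = AVC gives 4y^2 - 16y = 0, so y = 4. min AVC = 13.
The firm shuts down for any P below $13.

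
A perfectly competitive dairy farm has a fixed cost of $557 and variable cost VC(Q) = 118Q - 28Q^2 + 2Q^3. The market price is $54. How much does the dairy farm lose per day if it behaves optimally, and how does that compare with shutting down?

Profit = -$301 at Q = 8

AVC = 118 - 28Q + 2Q^2; min AVC = $20 at Q = 7. Since P = $54 ≥ min AVC, the firm produces.
MC = 118 - 56Q + 6Q^2. Setting P = MC and taking the root on the rising branch gives Q* = 8.
TR = 54·8 = 432. TC = 557 + 176 = 733. Profit = 432 − 733 = -$301.
Shutting down would mean losing the fixed cost of $557, so operating at a loss of $301 is better by $256.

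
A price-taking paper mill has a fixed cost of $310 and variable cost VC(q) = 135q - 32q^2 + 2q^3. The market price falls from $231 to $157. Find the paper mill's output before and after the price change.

MC = 135 - 64q + 6q^2; the shutdown threshold is min AVC = $7 (at q = 8).
At P = $231 ≥ min AVC, set P = MC on the rising branch: q = 12.
At P = $157 ≥ min AVC, set P = MC: q = 11. The firm stays open but cuts output.

Output falls from 12 to 11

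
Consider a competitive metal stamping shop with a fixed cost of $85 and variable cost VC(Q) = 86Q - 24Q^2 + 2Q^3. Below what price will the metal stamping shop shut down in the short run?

Short-run supply begins at min AVC. From VC = 86Q - 24Q^2 + 2Q^3, AVC = 86 - 24Q + 2Q^2.
dAVC/dQ = -24 + 4Q = 0 gives Q = 6. min AVC = 86 - 24·6 + 2·6^2 = 14.
For P < $14 the firm produces nothing.

$14 per unit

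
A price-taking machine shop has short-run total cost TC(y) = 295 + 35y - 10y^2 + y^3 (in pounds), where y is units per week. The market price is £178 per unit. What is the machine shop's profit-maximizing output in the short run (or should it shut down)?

From TC, MC = TC'(y) = 35 - 20y + 3y^2 and AVC = VC/y = 35 - 10y + y^2.
The AVC parabola has its vertex at y = 10/2 = 5, where AVC = 35 - 10·5 + 5^2 = £10.
P = £178 exceeds min AVC = £10, so the firm stays open.
Set P = MC: 178 = 35 - 20y + 3y^2 → -143 - 20y + 3y^2 = 0. The roots are y = -13/3 and y = 11; the profit-maximizing output is on the rising part of MC, so y* = 11.
Check: AVC at y = 11 is £46 ≤ P, so revenue covers variable cost.
Profit = P·y − TC = 178·11 − 801 = £1157.

Produce at y = 11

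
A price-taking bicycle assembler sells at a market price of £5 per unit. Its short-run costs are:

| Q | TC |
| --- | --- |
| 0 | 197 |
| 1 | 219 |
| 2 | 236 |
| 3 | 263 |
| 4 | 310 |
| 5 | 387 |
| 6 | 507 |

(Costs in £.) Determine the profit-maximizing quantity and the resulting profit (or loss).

Compute π = P·Q − TC at each output: Q=0: -197; Q=1: -214; Q=2: -226; Q=3: -248; Q=4: -290; Q=5: -362; Q=6: -477.
Profit is highest at Q = 0. Equivalently, the lowest AVC in the table is 39/2 ≈ £19.50 at Q = 2, and P = £5 falls below it — price never covers variable cost, so the firm shuts down and loses only its fixed cost.

Q = 0 (shut down); profit = -£197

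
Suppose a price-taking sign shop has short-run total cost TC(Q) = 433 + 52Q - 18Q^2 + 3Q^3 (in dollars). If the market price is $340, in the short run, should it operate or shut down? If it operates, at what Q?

From TC, MC = TC'(Q) = 52 - 36Q + 9Q^2 and AVC = VC/Q = 52 - 18Q + 3Q^2.
The AVC parabola has its vertex at Q = 18/6 = 3, where AVC = 52 - 18·3 + 3·3^2 = $25.
Because $340 ≥ $25, revenue can cover variable cost; the firm operates.
Set P = MC: 340 = 52 - 36Q + 9Q^2 → -288 - 36Q + 9Q^2 = 0. The roots are Q = -4 and Q = 8; the profit-maximizing output is on the rising part of MC, so Q* = 8.
Check: AVC at Q = 8 is $100 ≤ P, so revenue covers variable cost.
Profit = P·Q − TC = 340·8 − 1233 = $1487.

Produce at Q = 8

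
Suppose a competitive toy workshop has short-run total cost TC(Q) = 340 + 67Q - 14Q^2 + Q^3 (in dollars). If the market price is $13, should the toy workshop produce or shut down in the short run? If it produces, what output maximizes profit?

Shut down

From TC, MC = TC'(Q) = 67 - 28Q + 3Q^2 and AVC = VC/Q = 67 - 14Q + Q^2.
The AVC parabola has its vertex at Q = 14/2 = 7, where AVC = 67 - 14·7 + 7^2 = $18.
With P < min AVC ($13 < $18), every unit sold adds to the loss.
Best response: produce nothing and absorb the $340 fixed cost.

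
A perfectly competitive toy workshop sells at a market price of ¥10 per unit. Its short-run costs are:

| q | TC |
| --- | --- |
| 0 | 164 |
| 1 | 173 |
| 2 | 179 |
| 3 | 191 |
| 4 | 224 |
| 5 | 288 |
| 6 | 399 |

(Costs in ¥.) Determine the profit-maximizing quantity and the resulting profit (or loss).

q = 2; profit = -¥159

Profit at each row (π = 10q − TC): q=0: -164; q=1: -163; q=2: -159; q=3: -161; q=4: -184; q=5: -238; q=6: -339.
Profit is maximized at q = 2. AVC there is 15/2 = ¥7.50 ≤ P, so producing beats shutting down (which would give -¥164).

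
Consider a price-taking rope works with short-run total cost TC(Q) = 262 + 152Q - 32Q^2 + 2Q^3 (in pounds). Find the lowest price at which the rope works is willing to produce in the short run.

Short-run supply begins at min AVC. From VC = 152Q - 32Q^2 + 2Q^3, AVC = 152 - 32Q + 2Q^2.
At the minimum of AVC, MC = AVC. MC = 152 - 64Q + 6Q^2; setting MC = AVC gives 4Q^2 - 32Q = 0, so Q = 8. min AVC = 24.
So the shutdown price is £24.

£24 per unit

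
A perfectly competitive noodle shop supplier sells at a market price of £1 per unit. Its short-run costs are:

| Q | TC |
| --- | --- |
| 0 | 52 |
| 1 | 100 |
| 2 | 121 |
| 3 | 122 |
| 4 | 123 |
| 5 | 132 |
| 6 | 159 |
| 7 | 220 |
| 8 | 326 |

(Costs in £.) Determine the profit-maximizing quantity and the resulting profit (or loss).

Q = 0 (shut down); profit = -£52

Compute π = P·Q − TC at each output: Q=0: -52; Q=1: -99; Q=2: -119; Q=3: -119; Q=4: -119; Q=5: -127; Q=6: -153; Q=7: -213; Q=8: -318.
Profit is highest at Q = 0. Equivalently, the lowest AVC in the table is 80/5 ≈ £16 at Q = 5, and P = £1 falls below it — price never covers variable cost, so the firm shuts down and loses only its fixed cost.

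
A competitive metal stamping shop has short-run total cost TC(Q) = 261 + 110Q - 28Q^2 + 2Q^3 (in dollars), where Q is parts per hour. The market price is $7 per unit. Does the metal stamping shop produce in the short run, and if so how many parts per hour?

Strip out fixed cost: VC = 110Q - 28Q^2 + 2Q^3. Then AVC = 110 - 28Q + 2Q^2 and MC = 110 - 56Q + 6Q^2.
AVC hits its minimum where MC = AVC, at Q = 7, giving min AVC = 110 - 28·7 + 2·7^2 = $12.
P = $7 lies below min AVC = $12; no output level covers variable cost.
The firm minimizes its loss by shutting down and losing only its fixed cost of $261.

Shut down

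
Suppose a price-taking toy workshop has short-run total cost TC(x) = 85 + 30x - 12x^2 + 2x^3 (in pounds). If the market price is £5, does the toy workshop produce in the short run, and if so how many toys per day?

Shut down

From TC, MC = TC'(x) = 30 - 24x + 6x^2 and AVC = VC/x = 30 - 12x + 2x^2.
The AVC parabola has its vertex at x = 12/4 = 3, where AVC = 30 - 12·3 + 2·3^2 = £12.
Since P = £5 < min AVC = £12, price fails to cover variable cost at any output.
Shutting down limits the loss to fixed cost, £85.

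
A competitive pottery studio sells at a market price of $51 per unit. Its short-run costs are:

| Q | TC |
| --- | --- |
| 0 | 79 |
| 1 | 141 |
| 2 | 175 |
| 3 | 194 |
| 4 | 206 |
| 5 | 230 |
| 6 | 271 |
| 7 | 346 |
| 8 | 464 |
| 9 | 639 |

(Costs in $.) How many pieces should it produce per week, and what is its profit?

Q = 6; profit = $35

Tabulate TR − TC: Q=0: -79; Q=1: -90; Q=2: -73; Q=3: -41; Q=4: -2; Q=5: 25; Q=6: 35; Q=7: 11; Q=8: -56; Q=9: -180.
Profit is maximized at Q = 6. AVC there is 192/6 = $32 ≤ P, so producing beats shutting down (which would give -$79).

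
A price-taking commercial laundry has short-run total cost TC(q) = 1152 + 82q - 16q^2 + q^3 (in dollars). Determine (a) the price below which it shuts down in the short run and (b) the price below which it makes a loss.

Shutdown price = min AVC. AVC = 82 - 16q + q^2, with vertex at q = 8 and minimum $18.
ATC = 1152/q + 82 - 16q + q^2. Setting dATC/dq = −1152/q^2 − 16 + 2q = 0 gives q = 12 (since 2·12^3 − 16·12^2 = 1152).
min ATC = 1152/12 + 82 − 16·12 + 12^2 = $130. That is the break-even price.
Between these two prices the firm operates at a loss; above $130 it earns a profit.

Shutdown price = $18; break-even price = $130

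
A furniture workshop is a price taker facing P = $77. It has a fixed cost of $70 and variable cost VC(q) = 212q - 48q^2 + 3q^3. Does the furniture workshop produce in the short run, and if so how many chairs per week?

Produce at q = 9

Variable cost is VC = 212q - 48q^2 + 3q^3, so AVC = VC/q = 212 - 48q + 3q^2 and MC = dTC/dq = 212 - 96q + 9q^2.
The AVC parabola has its vertex at q = 48/6 = 8, where AVC = 212 - 48·8 + 3·8^2 = $20.
P = $77 exceeds min AVC = $20, so the firm stays open.
Solving P = MC: 135 - 96q + 9q^2 = 0 ⇒ q = 5/3 or 9. On the upward-sloping branch, q* = 9.
Check: AVC at q = 9 is $23 ≤ P, so revenue covers variable cost.
Profit = P·q − TC = 77·9 − 277 = $416.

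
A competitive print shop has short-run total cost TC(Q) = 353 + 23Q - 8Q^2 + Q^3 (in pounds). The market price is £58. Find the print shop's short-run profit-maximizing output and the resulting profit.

AVC = 23 - 8Q + Q^2; min AVC = £7 at Q = 4. Since P = £58 ≥ min AVC, the firm produces.
With MC = 23 - 16Q + 3Q^2, P = MC on the upward-sloping part at Q* = 7.
TR = 58·7 = 406. TC = 353 + 112 = 465. Profit = 406 − 465 = -£59.
That loss of £59 beats the £353 the firm would lose by shutting down; producing recovers £294 of fixed cost.

Profit = -£59 at Q = 7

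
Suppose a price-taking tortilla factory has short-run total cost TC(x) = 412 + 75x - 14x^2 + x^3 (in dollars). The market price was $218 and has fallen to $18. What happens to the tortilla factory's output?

AVC = 75 - 14x + x^2, minimized at x = 7 where min AVC = $26. MC = 75 - 28x + 3x^2.
At P = $218 ≥ min AVC, set P = MC on the rising branch: x = 13.
At P = $18 < min AVC = $26, price no longer covers variable cost at any output, so the firm shuts down: x = 0.

Output falls from 13 to 0 (the firm shuts down)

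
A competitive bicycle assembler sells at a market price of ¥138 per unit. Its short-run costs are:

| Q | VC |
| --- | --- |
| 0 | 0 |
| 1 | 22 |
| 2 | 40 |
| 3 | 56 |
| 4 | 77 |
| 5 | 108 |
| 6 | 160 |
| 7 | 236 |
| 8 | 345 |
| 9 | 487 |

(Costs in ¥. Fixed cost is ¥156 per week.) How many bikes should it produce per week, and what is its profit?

Compute π = P·Q − TC at each output: Q=0: -156; Q=1: -40; Q=2: 80; Q=3: 202; Q=4: 319; Q=5: 426; Q=6: 512; Q=7: 574; Q=8: 603; Q=9: 599.
Profit is maximized at Q = 8. AVC there is 345/8 = ¥43.12 ≤ P, so producing beats shutting down (which would give -¥156).

Q = 8; profit = ¥603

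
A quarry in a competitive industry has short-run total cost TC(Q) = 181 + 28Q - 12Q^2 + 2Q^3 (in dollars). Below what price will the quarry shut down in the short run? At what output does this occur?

Short-run supply begins at min AVC. From VC = 28Q - 12Q^2 + 2Q^3, AVC = 28 - 12Q + 2Q^2.
At the minimum of AVC, MC = AVC. MC = 28 - 24Q + 6Q^2; setting MC = AVC gives 4Q^2 - 12Q = 0, so Q = 3. min AVC = 10.
The firm shuts down for any P below $10.

$10 per unit, at Q = 3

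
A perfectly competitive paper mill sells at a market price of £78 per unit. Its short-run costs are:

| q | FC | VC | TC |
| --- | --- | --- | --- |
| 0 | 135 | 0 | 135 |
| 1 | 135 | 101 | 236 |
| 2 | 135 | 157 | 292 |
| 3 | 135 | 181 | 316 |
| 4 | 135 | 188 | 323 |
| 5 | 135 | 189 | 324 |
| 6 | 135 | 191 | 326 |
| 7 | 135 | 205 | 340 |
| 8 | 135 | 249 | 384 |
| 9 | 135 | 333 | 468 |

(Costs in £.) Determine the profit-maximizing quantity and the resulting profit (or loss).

Tabulate TR − TC: q=0: -135; q=1: -158; q=2: -136; q=3: -82; q=4: -11; q=5: 66; q=6: 142; q=7: 206; q=8: 240; q=9: 234.
Profit is maximized at q = 8. AVC there is 249/8 = £31.12 ≤ P, so producing beats shutting down (which would give -£135).

q = 8; profit = £240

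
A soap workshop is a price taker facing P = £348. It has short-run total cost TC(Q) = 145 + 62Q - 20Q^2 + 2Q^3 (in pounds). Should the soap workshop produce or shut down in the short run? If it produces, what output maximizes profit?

Variable cost is VC = 62Q - 20Q^2 + 2Q^3, so AVC = VC/Q = 62 - 20Q + 2Q^2 and MC = dTC/dQ = 62 - 40Q + 6Q^2.
AVC is minimized where dAVC/dQ = -20 + 4Q = 0, at Q = 5; min AVC = 62 - 20·5 + 2·5^2 = £12.
Since P = £348 ≥ min AVC = £12, price covers variable cost and the firm should produce.
P = MC gives -286 - 40Q + 6Q^2 = 0, with roots -13/3 and 11. Take the larger (rising MC): Q* = 11.
Check: AVC at Q = 11 is £84 ≤ P, so revenue covers variable cost.
Profit = P·Q − TC = 348·11 − 1069 = £2759.

Produce at Q = 11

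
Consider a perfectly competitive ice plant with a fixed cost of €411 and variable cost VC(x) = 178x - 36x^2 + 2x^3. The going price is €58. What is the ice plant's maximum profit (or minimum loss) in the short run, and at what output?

AVC = 178 - 36x + 2x^2; min AVC = €16 at x = 9. Since P = €58 ≥ min AVC, the firm produces.
With MC = 178 - 72x + 6x^2, P = MC on the upward-sloping part at x* = 10.
TR = 58·10 = 580. TC = 411 + 180 = 591. Profit = 580 − 591 = -€11.
That loss of €11 beats the €411 the firm would lose by shutting down; producing recovers €400 of fixed cost.

Profit = -€11 at x = 10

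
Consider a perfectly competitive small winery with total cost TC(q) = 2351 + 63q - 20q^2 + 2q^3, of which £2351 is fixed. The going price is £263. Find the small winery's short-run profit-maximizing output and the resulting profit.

Profit = -£351 at q = 10

AVC = 63 - 20q + 2q^2 has its minimum £13 at q = 5; price £263 clears that bar, so the firm operates.
With MC = 63 - 40q + 6q^2, P = MC on the upward-sloping part at q* = 10.
TR = 263·10 = 2630. TC = 2351 + 630 = 2981. Profit = 2630 − 2981 = -£351.
That loss of £351 beats the £2351 the firm would lose by shutting down; producing recovers £2000 of fixed cost.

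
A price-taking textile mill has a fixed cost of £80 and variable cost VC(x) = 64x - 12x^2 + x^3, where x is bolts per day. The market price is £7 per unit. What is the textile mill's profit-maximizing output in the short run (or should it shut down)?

Shut down

Variable cost is VC = 64x - 12x^2 + x^3, so AVC = VC/x = 64 - 12x + x^2 and MC = dTC/dx = 64 - 24x + 3x^2.
AVC is minimized where dAVC/dx = -12 + 2x = 0, at x = 6; min AVC = 64 - 12·6 + 6^2 = £28.
Since P = £7 < min AVC = £28, price fails to cover variable cost at any output.
Best response: produce nothing and absorb the £80 fixed cost.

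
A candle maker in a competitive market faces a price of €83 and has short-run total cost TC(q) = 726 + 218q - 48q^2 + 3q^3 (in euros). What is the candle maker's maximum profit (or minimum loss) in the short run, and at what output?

AVC = 218 - 48q + 3q^2; min AVC = €26 at q = 8. Since P = €83 ≥ min AVC, the firm produces.
MC = 218 - 96q + 9q^2. Setting P = MC and taking the root on the rising branch gives q* = 9.
TR = 83·9 = 747. TC = 726 + 261 = 987. Profit = 747 − 987 = -€240.
Shutting down would mean losing the fixed cost of €726, so operating at a loss of €240 is better by €486.

Profit = -€240 at q = 9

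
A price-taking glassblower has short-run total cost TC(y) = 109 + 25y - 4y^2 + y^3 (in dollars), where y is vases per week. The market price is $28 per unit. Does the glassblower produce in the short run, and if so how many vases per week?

Produce at y = 3

Variable cost is VC = 25y - 4y^2 + y^3, so AVC = VC/y = 25 - 4y + y^2 and MC = dTC/dy = 25 - 8y + 3y^2.
The AVC parabola has its vertex at y = 4/2 = 2, where AVC = 25 - 4·2 + 2^2 = $21.
P = $28 exceeds min AVC = $21, so the firm stays open.
Solving P = MC: -3 - 8y + 3y^2 = 0 ⇒ y = -1/3 or 3. On the upward-sloping branch, y* = 3.
Check: AVC at y = 3 is $22 ≤ P, so revenue covers variable cost.
Profit = P·y − TC = 28·3 − 175 = -$91, a loss, but smaller than the $109 fixed cost the firm would lose by shutting down.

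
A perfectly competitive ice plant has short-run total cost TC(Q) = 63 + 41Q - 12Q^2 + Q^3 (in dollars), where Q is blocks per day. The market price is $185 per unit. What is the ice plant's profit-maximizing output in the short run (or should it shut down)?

From TC, MC = TC'(Q) = 41 - 24Q + 3Q^2 and AVC = VC/Q = 41 - 12Q + Q^2.
The AVC parabola has its vertex at Q = 12/2 = 6, where AVC = 41 - 12·6 + 6^2 = $5.
Since P = $185 ≥ min AVC = $5, price covers variable cost and the firm should produce.
Set P = MC: 185 = 41 - 24Q + 3Q^2 → -144 - 24Q + 3Q^2 = 0. The roots are Q = -4 and Q = 12; the profit-maximizing output is on the rising part of MC, so Q* = 12.
Check: AVC at Q = 12 is $41 ≤ P, so revenue covers variable cost.
Profit = P·Q − TC = 185·12 − 555 = $1665.

Produce at Q = 12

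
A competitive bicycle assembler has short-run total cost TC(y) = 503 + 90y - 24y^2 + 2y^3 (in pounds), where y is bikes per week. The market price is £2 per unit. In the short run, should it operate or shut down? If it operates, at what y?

Variable cost is VC = 90y - 24y^2 + 2y^3, so AVC = VC/y = 90 - 24y + 2y^2 and MC = dTC/dy = 90 - 48y + 6y^2.
AVC hits its minimum where MC = AVC, at y = 6, giving min AVC = 90 - 24·6 + 2·6^2 = £18.
With P < min AVC (£2 < £18), every unit sold adds to the loss.
Shutting down limits the loss to fixed cost, £503.

Shut down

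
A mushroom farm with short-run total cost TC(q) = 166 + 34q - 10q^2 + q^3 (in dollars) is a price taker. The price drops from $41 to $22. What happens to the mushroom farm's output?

Output falls from 7 to 6

AVC = 34 - 10q + q^2, minimized at q = 5 where min AVC = $9. MC = 34 - 20q + 3q^2.
With P = $41 above the shutdown price, P = MC gives q = 7.
At P = $22 ≥ min AVC, set P = MC: q = 6. The firm stays open but cuts output.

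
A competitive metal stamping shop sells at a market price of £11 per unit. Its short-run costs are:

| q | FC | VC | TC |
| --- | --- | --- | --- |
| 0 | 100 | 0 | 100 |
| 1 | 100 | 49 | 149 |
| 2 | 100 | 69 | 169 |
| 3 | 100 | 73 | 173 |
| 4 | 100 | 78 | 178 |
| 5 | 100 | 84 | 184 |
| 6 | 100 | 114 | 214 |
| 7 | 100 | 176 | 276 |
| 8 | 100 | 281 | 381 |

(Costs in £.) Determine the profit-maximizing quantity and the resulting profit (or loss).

Profit at each row (π = 11q − TC): q=0: -100; q=1: -138; q=2: -147; q=3: -140; q=4: -134; q=5: -129; q=6: -148; q=7: -199; q=8: -293.
Profit is highest at q = 0. Equivalently, the lowest AVC in the table is 84/5 ≈ £16.80 at q = 5, and P = £11 falls below it — price never covers variable cost, so the firm shuts down and loses only its fixed cost.

q = 0 (shut down); profit = -£100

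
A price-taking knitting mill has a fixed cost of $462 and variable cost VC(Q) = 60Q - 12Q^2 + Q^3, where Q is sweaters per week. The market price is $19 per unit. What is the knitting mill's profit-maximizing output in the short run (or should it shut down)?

Shut down

Strip out fixed cost: VC = 60Q - 12Q^2 + Q^3. Then AVC = 60 - 12Q + Q^2 and MC = 60 - 24Q + 3Q^2.
AVC is minimized where dAVC/dQ = -12 + 2Q = 0, at Q = 6; min AVC = 60 - 12·6 + 6^2 = $24.
P = $19 lies below min AVC = $24; no output level covers variable cost.
The firm minimizes its loss by shutting down and losing only its fixed cost of $462.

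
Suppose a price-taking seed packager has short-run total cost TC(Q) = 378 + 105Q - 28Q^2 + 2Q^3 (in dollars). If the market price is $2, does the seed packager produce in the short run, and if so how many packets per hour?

From TC, MC = TC'(Q) = 105 - 56Q + 6Q^2 and AVC = VC/Q = 105 - 28Q + 2Q^2.
AVC hits its minimum where MC = AVC, at Q = 7, giving min AVC = 105 - 28·7 + 2·7^2 = $7.
With P < min AVC ($2 < $7), every unit sold adds to the loss.
The firm minimizes its loss by shutting down and losing only its fixed cost of $378.

Shut down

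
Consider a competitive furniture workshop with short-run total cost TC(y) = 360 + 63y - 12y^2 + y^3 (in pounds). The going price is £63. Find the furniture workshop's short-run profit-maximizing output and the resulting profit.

AVC = 63 - 12y + y^2; min AVC = £27 at y = 6. Since P = £63 ≥ min AVC, the firm produces.
MC = 63 - 24y + 3y^2. Setting P = MC and taking the root on the rising branch gives y* = 8.
TR = 63·8 = 504. TC = 360 + 248 = 608. Profit = 504 − 608 = -£104.
That loss of £104 beats the £360 the firm would lose by shutting down; producing recovers £256 of fixed cost.

Profit = -£104 at y = 8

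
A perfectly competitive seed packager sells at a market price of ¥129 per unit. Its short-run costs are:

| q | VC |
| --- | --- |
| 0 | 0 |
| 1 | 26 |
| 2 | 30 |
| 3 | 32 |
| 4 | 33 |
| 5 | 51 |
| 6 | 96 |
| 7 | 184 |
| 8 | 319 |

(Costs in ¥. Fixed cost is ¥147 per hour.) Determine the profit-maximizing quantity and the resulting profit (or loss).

Profit at each row (π = 129q − TC): q=0: -147; q=1: -44; q=2: 81; q=3: 208; q=4: 336; q=5: 447; q=6: 531; q=7: 572; q=8: 566.
Profit is maximized at q = 7. AVC there is 184/7 = ¥26.29 ≤ P, so producing beats shutting down (which would give -¥147).

q = 7; profit = ¥572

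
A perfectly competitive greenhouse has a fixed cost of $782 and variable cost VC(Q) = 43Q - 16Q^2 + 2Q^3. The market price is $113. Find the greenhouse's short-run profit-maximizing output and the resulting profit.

AVC = 43 - 16Q + 2Q^2 has its minimum $11 at Q = 4; price $113 clears that bar, so the firm operates.
MC = 43 - 32Q + 6Q^2. Setting P = MC and taking the root on the rising branch gives Q* = 7.
TR = 113·7 = 791. TC = 782 + 203 = 985. Profit = 791 − 985 = -$194.
By producing, the firm covers all variable cost plus $588 of fixed cost; shutting down would lose the full $782.

Profit = -$194 at Q = 7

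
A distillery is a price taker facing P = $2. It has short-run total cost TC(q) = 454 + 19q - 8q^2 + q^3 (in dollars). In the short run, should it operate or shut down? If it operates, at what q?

Strip out fixed cost: VC = 19q - 8q^2 + q^3. Then AVC = 19 - 8q + q^2 and MC = 19 - 16q + 3q^2.
AVC is minimized where dAVC/dq = -8 + 2q = 0, at q = 4; min AVC = 19 - 8·4 + 4^2 = $3.
P = $2 lies below min AVC = $3; no output level covers variable cost.
The firm minimizes its loss by shutting down and losing only its fixed cost of $454.

Shut down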